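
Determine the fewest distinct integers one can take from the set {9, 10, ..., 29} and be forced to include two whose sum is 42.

14

Group the elements by complementary pair {x, 42−x}: {13,29}, {14,28}, {15,27}, …, giving 8 two-element pairs, the single value 21 (it cannot pair with itself since the integers are distinct), and 4 integers whose partner 42−x falls outside [9,29].
Treating each of those 13 groups as a pigeonhole, one can pick one integer per group — 13 integers — with no two summing to 42.
The 14th integer lands in an occupied pair, forcing a sum of 42.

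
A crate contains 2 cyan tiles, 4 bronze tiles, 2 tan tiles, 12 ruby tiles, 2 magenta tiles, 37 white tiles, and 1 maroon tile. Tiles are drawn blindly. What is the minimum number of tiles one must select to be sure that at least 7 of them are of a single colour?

By pigeonhole, the 7 colours are the holes; the tiles drawn are the pigeons.
To avoid 7 of any one colour, the worst case takes at most 6 of each colour, or every tile of a colour that has fewer than 6.
That gives 2 + 4 + 2 + 6 + 2 + 6 + 1 = 23 tiles with no colour reaching 7.
The next tile forces some colour to 7, so 23 + 1 = 24.

24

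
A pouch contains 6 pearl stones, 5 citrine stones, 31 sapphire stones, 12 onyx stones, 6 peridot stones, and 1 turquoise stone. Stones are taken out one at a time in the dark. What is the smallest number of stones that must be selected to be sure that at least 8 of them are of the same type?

33

Put each drawn stone into a box by type. The largest draw with every box below 8 takes min(count, 7) from each type; types with fewer than 7 contribute all they have.
Σ min(cᵢ, 7) = 6 + 5 + 7 + 7 + 6 + 1 = 32.
Draw number 32 + 1 = 33 must push one box to 8.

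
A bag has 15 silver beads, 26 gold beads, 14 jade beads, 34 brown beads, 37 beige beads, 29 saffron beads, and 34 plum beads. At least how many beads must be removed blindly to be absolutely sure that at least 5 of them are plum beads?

160

In the worst case for collecting plum beads, every non-plum bead comes out first.
There are 15 + 26 + 14 + 34 + 37 + 29 = 155 non-plum beads altogether.
After those, each further bead must be plum, so 155 + 5 = 160 draws guarantee 5 plum beads.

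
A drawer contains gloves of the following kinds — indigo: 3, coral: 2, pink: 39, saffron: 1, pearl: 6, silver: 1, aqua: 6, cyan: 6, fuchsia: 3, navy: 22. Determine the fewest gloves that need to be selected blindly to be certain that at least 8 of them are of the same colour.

43

Put each drawn glove into a box by colour. The largest draw with every box below 8 takes min(count, 7) from each colour; colours with fewer than 7 contribute all they have.
Σ min(cᵢ, 7) = 3 + 2 + 7 + 1 + 6 + 1 + 6 + 6 + 3 + 7 = 42.
Draw number 42 + 1 = 43 must push one box to 8.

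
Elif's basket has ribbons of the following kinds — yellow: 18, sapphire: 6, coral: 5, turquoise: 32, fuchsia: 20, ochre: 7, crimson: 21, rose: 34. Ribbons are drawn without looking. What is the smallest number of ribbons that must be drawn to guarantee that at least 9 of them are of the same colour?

Pigeonhole: the 8 colours are the holes; the ribbons drawn are the pigeons.
To avoid 9 of any one colour, the worst case takes at most 8 of each colour, or every ribbon of a colour that has fewer than 8.
That gives 8 + 6 + 5 + 8 + 8 + 7 + 8 + 8 = 58 ribbons with no colour reaching 9.
The next ribbon forces some colour to 9, so 58 + 1 = 59.

59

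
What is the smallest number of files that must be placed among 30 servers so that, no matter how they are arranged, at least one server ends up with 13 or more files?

With 360 files one could put exactly 12 in each of the 30 servers, and no server would reach 13.
One more file must land in a server that already has 12, giving it 13.
So 30 × 12 + 1 = 361 files are required.

361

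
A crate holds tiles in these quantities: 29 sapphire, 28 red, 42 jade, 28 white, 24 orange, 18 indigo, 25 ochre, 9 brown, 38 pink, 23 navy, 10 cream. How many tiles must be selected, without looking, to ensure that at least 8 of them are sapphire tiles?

In the worst case for collecting sapphire tiles, every non-sapphire tile comes out first.
There are 28 + 42 + 28 + 24 + 18 + 25 + 9 + 38 + 23 + 10 = 245 non-sapphire tiles altogether.
After those, each further tile must be sapphire, so 245 + 8 = 253 draws guarantee 8 sapphire tiles.

253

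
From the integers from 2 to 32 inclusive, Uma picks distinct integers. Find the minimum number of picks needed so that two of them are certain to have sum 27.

Group the elements by complementary pair {x, 27−x}: {2,25}, {3,24}, {4,23}, …, giving 12 two-element pairs and 7 integers whose partner 27−x falls outside [2,32].
Treating each of those 19 groups as a pigeonhole, one can pick one integer per group — 19 integers — with no two summing to 27.
The 20th integer lands in an occupied pair, forcing a sum of 27.

20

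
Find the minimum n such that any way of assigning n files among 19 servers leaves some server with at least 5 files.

With 76 files one could put exactly 4 in each of the 19 servers, and no server would reach 5.
By pigeonhole, one more file must land in a server that already has 4, giving it 5.
So 19 × 4 + 1 = 77 files are required.

77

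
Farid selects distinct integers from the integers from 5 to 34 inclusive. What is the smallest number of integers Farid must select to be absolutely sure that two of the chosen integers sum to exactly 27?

22

A set avoiding the sum 27 can contain at most one of each pair {x, 27−x}, plus the 12 elements whose complement lies outside the range.
The integers 14, …, 34 (21 of them) are such a set: any two sum to at least 14+15 = 29 > 27.
Any 22nd integer completes one of the 9 pairs, so 22 choices force a sum of 27.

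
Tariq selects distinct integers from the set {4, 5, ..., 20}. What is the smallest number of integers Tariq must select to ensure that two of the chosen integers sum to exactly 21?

A set avoiding the sum 21 can contain at most one of each pair {x, 21−x}, plus the 3 elements whose complement lies outside the range.
The integers 11, …, 20 (10 of them) are such a set: any two sum to at least 11+12 = 23 > 21.
Any 11th integer completes one of the 7 pairs, so 11 choices force a sum of 21.

11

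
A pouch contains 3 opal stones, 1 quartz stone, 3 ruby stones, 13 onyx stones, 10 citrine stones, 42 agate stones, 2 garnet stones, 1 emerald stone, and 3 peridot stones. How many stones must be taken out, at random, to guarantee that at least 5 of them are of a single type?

An adversary could hand out at most 4 stones per type (6 types run out sooner): 3 + 1 + 3 + 4 + 4 + 4 + 2 + 1 + 3 = 25 stones and still no type has 5.
One more stone lands in a type already at 4, so 26 draws are enough and 25 are not.

26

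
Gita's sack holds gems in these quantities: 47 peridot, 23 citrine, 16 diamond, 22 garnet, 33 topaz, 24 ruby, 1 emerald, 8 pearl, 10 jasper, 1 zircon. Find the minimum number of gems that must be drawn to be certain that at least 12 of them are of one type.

An adversary could hand out at most 11 gems per type (4 types run out sooner): 11 + 11 + 11 + 11 + 11 + 11 + 1 + 8 + 10 + 1 = 86 gems and still no type has 12.
By the pigeonhole principle, one more gem lands in a type already at 11, so 87 draws are enough and 86 are not.

87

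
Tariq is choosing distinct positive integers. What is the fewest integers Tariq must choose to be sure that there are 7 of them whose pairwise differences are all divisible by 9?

Integers whose pairwise differences are multiples of 9 are exactly those sharing a remainder mod 9. Pigeonhole: the 9 residue classes mod 9 are the pigeonholes.
With 54 integers one could put 6 in each residue class and have no class reach 7.
The 55th integer pushes some class to 7, so 9·6 + 1 = 55.

55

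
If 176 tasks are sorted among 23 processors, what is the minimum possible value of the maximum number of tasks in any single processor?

8

By the pigeonhole principle, the 23 processors are the holes and the 176 tasks are the pigeons.
If every processor held at most 7 tasks, the total would be at most 23 × 7 = 161, which is less than 176.
So some processor holds at least ⌈176/23⌉ = 8 tasks.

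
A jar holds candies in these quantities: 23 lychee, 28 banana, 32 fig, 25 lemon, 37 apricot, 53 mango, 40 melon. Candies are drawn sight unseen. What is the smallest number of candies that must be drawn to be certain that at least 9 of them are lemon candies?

222

In the worst case for collecting lemon candies, every non-lemon candy comes out first.
There are 23 + 28 + 32 + 37 + 53 + 40 = 213 non-lemon candies altogether.
After those, each further candy must be lemon, so 213 + 9 = 222 draws guarantee 9 lemon candies.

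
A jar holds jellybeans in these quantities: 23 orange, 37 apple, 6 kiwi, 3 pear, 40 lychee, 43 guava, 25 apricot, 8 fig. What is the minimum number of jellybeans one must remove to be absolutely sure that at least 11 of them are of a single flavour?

By pigeonhole, the 8 flavours are the holes; the jellybeans drawn are the pigeons.
To avoid 11 of any one flavour, the worst case takes at most 10 of each flavour, or every jellybean of a flavour that has fewer than 10.
That gives 10 + 10 + 6 + 3 + 10 + 10 + 10 + 8 = 67 jellybeans with no flavour reaching 11.
The next jellybean forces some flavour to 11, so 67 + 1 = 68.

68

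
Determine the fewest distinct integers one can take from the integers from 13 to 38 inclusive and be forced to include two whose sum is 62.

A set avoiding the sum 62 can contain at most one of each pair {x, 62−x}, plus the 12 elements whose complement lies outside the range or equal to its own complement.
The integers 13, …, 31 (19 of them) are such a set: any two sum to at least 13+14 = 27 and at most 30+31 = 61 < 62.
Any 20th integer completes one of the 7 pairs, so 20 choices force a sum of 62.

20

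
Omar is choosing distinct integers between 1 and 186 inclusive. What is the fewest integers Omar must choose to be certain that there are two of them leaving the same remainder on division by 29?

By pigeonhole, the 29 residue classes mod 29 are the pigeonholes.
With 29 integers one could put 1 in each residue class and have no class reach 2.
The 30th integer pushes some class to 2, so 29·1 + 1 = 30.

30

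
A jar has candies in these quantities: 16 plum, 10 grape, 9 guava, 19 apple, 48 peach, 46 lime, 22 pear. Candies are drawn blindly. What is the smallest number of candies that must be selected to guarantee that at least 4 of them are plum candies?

In the worst case for collecting plum candies, every non-plum candy comes out first.
There are 10 + 9 + 19 + 48 + 46 + 22 = 154 non-plum candies altogether.
After those, each further candy must be plum, so 154 + 4 = 158 draws guarantee 4 plum candies.

158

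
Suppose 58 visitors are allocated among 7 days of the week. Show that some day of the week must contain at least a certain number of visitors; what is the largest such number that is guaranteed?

The 7 days of the week are the holes and the 58 visitors are the pigeons.
If every day of the week held at most 8 visitors, the total would be at most 7 × 8 = 56, which is less than 58.
So some day of the week holds at least ⌈58/7⌉ = 9 visitors.

9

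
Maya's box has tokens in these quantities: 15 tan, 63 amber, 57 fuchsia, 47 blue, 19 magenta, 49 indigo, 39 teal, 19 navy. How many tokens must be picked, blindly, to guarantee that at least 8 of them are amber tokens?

In the worst case for collecting amber tokens, every non-amber token comes out first.
There are 15 + 57 + 47 + 19 + 49 + 39 + 19 = 245 non-amber tokens altogether.
After those, each further token must be amber, so 245 + 8 = 253 draws guarantee 8 amber tokens.

253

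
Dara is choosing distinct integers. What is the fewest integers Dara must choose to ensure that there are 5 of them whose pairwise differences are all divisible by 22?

89

Integers whose pairwise differences are multiples of 22 are exactly those sharing a remainder mod 22. By the pigeonhole principle, the 22 residue classes mod 22 are the pigeonholes.
With 88 integers one could put 4 in each residue class and have no class reach 5.
The 89th integer pushes some class to 5, so 22·4 + 1 = 89.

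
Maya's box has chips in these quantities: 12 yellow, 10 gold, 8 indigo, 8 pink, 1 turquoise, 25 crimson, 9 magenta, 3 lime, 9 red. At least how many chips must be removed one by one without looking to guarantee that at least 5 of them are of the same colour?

By the pigeonhole principle, put each drawn chip into a box by colour. The largest draw with every box below 5 takes min(count, 4) from each colour; colours with fewer than 4 contribute all they have.
Σ min(cᵢ, 4) = 4 + 4 + 4 + 4 + 1 + 4 + 4 + 3 + 4 = 32.
Draw number 32 + 1 = 33 must push one box to 5.

33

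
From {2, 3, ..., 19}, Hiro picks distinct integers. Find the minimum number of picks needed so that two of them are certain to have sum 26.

A set avoiding the sum 26 can contain at most one of each pair {x, 26−x}, plus the 6 elements whose complement lies outside the range or equal to its own complement.
The integers 2, …, 13 (12 of them) are such a set: any two sum to at least 2+3 = 5 and at most 12+13 = 25 < 26.
By pigeonhole, any 13th integer completes one of the 6 pairs, so 13 choices force a sum of 26.

13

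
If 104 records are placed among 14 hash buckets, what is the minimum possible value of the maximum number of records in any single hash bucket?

Pigeonhole: the 14 hash buckets are the holes and the 104 records are the pigeons.
If every hash bucket held at most 7 records, the total would be at most 14 × 7 = 98, which is less than 104.
So some hash bucket holds at least ⌈104/14⌉ = 8 records.

8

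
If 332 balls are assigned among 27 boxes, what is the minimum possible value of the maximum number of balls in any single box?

By the pigeonhole principle, the 27 boxes are the holes and the 332 balls are the pigeons.
If every box held at most 12 balls, the total would be at most 27 × 12 = 324, which is less than 332.
So some box holds at least ⌈332/27⌉ = 13 balls.

13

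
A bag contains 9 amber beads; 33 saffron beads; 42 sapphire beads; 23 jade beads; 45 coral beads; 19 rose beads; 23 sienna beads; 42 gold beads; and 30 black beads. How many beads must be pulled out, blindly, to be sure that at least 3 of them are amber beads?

260

In the worst case for collecting amber beads, every non-amber bead comes out first.
There are 33 + 42 + 23 + 45 + 19 + 23 + 42 + 30 = 257 non-amber beads altogether.
After those, each further bead must be amber, so 257 + 3 = 260 draws guarantee 3 amber beads.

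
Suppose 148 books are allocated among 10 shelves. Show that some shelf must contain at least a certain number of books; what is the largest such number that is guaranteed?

15

By the pigeonhole principle, the 10 shelves are the holes and the 148 books are the pigeons.
If every shelf held at most 14 books, the total would be at most 10 × 14 = 140, which is less than 148.
So some shelf holds at least ⌈148/10⌉ = 15 books.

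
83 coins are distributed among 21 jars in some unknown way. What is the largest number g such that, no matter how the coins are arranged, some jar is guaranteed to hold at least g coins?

By pigeonhole, the 21 jars are the holes and the 83 coins are the pigeons.
If every jar held at most 3 coins, the total would be at most 21 × 3 = 63, which is less than 83.
So some jar holds at least ⌈83/21⌉ = 4 coins.

4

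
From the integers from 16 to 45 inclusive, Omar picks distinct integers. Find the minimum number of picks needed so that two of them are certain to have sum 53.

20

Group the elements by complementary pair {x, 53−x}: {16,37}, {17,36}, {18,35}, …, giving 11 two-element pairs and 8 integers whose partner 53−x falls outside [16,45].
Treating each of those 19 groups as a pigeonhole, one can pick one integer per group — 19 integers — with no two summing to 53.
The 20th integer lands in an occupied pair, forcing a sum of 53.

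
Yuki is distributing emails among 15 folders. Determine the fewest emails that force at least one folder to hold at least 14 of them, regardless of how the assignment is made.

196

With 195 emails one could put exactly 13 in each of the 15 folders, and no folder would reach 14.
One more email must land in a folder that already has 13, giving it 14.
So 15 × 13 + 1 = 196 emails are required.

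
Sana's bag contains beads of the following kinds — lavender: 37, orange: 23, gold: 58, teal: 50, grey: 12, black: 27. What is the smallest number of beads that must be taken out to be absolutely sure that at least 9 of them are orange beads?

In the worst case for collecting orange beads, every non-orange bead comes out first.
There are 37 + 58 + 50 + 12 + 27 = 184 non-orange beads altogether.
After those, each further bead must be orange, so 184 + 9 = 193 draws guarantee 9 orange beads.

193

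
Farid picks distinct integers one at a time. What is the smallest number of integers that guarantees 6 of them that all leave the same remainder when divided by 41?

206

The 41 residue classes mod 41 are the pigeonholes.
With 205 integers one could put 5 in each residue class and have no class reach 6.
The 206th integer pushes some class to 6, so 41·5 + 1 = 206.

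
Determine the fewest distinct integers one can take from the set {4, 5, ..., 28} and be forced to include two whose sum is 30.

Group the elements by complementary pair {x, 30−x}: {4,26}, {5,25}, {6,24}, …, giving 11 two-element pairs, the single value 15 (it cannot pair with itself since the integers are distinct), and 2 integers whose partner 30−x falls outside [4,28].
Treating each of those 14 groups as a pigeonhole, one can pick one integer per group — 14 integers — with no two summing to 30.
The 15th integer lands in an occupied pair, forcing a sum of 30.

15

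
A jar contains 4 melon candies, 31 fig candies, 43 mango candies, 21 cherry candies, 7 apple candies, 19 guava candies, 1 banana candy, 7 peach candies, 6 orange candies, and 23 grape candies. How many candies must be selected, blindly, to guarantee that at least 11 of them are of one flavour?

76

The 10 flavours are the holes; the candies drawn are the pigeons.
To avoid 11 of any one flavour, the worst case takes at most 10 of each flavour, or every candy of a flavour that has fewer than 10.
That gives 4 + 10 + 10 + 10 + 7 + 10 + 1 + 7 + 6 + 10 = 75 candies with no flavour reaching 11.
The next candy forces some flavour to 11, so 75 + 1 = 76.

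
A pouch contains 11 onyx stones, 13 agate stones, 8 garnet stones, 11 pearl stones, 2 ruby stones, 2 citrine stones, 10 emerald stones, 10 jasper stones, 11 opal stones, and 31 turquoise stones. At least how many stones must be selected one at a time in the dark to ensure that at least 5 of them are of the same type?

37

An adversary could hand out at most 4 stones per type (ruby, citrine run out sooner): 4 + 4 + 4 + 4 + 2 + 2 + 4 + 4 + 4 + 4 = 36 stones and still no type has 5.
One more stone lands in a type already at 4, so 37 draws are enough and 36 are not.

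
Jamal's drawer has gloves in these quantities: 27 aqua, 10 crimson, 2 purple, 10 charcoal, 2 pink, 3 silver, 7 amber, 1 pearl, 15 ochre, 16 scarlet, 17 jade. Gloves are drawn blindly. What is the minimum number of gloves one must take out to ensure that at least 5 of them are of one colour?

Pigeonhole: put each drawn glove into a box by colour. The largest draw with every box below 5 takes min(count, 4) from each colour; colours with fewer than 4 contribute all they have.
Σ min(cᵢ, 4) = 4 + 4 + 2 + 4 + 2 + 3 + 4 + 1 + 4 + 4 + 4 = 36.
Draw number 36 + 1 = 37 must push one box to 5.

37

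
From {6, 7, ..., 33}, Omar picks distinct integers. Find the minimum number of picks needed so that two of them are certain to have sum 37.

16

Group the elements by complementary pair {x, 37−x}: {6,31}, {7,30}, {8,29}, …, giving 13 two-element pairs and 2 integers whose partner 37−x falls outside [6,33].
By pigeonhole, treating each of those 15 groups as a pigeonhole, one can pick one integer per group — 15 integers — with no two summing to 37.
The 16th integer lands in an occupied pair, forcing a sum of 37.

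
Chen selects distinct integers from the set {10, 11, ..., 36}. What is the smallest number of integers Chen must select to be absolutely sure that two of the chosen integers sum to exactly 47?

A set avoiding the sum 47 can contain at most one of each pair {x, 47−x}, plus the 1 element whose complement lies outside the range.
The integers 10, …, 23 (14 of them) are such a set: any two sum to at least 10+11 = 21 and at most 22+23 = 45 < 47.
By pigeonhole, any 15th integer completes one of the 13 pairs, so 15 choices force a sum of 47.

15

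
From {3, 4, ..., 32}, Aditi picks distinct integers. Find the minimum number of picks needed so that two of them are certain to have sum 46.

Two chosen integers sum to 46 exactly when both halves of some pair {x, 46−x} with 14 ≤ x ≤ 46−x ≤ 32 are chosen — 9 such pairs.
The remaining 12 elements (those with no distinct partner in range) can never complete a 46-sum, so the worst case takes all of them and one from each pair: 12 + 9 = 21.
Pigeonhole: the 22nd integer has to be the second member of some pair, so 21 + 1 = 22.

22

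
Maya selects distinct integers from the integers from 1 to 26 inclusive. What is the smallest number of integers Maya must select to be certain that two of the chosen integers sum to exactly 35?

18

A set avoiding the sum 35 can contain at most one of each pair {x, 35−x}, plus the 8 elements whose complement lies outside the range.
The integers 1, …, 17 (17 of them) are such a set: any two sum to at least 1+2 = 3 and at most 16+17 = 33 < 35.
By pigeonhole, any 18th integer completes one of the 9 pairs, so 18 choices force a sum of 35.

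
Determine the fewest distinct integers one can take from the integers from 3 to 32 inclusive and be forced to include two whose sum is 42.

20

A set avoiding the sum 42 can contain at most one of each pair {x, 42−x}, plus the 8 elements whose complement lies outside the range or equal to its own complement.
The integers 3, …, 21 (19 of them) are such a set: any two sum to at least 3+4 = 7 and at most 20+21 = 41 < 42.
By the pigeonhole principle, any 20th integer completes one of the 11 pairs, so 20 choices force a sum of 42.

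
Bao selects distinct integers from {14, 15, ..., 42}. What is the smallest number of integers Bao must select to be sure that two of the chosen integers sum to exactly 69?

22

Two chosen integers sum to 69 exactly when both halves of some pair {x, 69−x} with 27 ≤ x ≤ 69−x ≤ 42 are chosen — 8 such pairs.
The remaining 13 elements (those with no distinct partner in range) can never complete a 69-sum, so the worst case takes all of them and one from each pair: 13 + 8 = 21.
The 22nd integer has to be the second member of some pair, so 21 + 1 = 22.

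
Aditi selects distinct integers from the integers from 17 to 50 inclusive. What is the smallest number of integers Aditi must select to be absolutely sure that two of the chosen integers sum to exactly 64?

20

A set avoiding the sum 64 can contain at most one of each pair {x, 64−x}, plus the 4 elements whose complement lies outside the range or equal to its own complement.
The integers 32, …, 50 (19 of them) are such a set: any two sum to at least 32+33 = 65 > 64.
Any 20th integer completes one of the 15 pairs, so 20 choices force a sum of 64.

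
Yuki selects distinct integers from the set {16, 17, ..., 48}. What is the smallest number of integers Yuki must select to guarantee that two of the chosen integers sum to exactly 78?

Two chosen integers sum to 78 exactly when both halves of some pair {x, 78−x} with 30 ≤ x ≤ 78−x ≤ 48 are chosen — 9 such pairs.
The remaining 15 elements (those with no distinct partner in range) can never complete a 78-sum, so the worst case takes all of them and one from each pair: 15 + 9 = 24.
The 25th integer has to be the second member of some pair, so 24 + 1 = 25.

25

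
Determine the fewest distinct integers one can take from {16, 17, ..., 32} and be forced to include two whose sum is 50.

11

Group the elements by complementary pair {x, 50−x}: {18,32}, {19,31}, {20,30}, …, giving 7 two-element pairs, the single value 25 (it cannot pair with itself since the integers are distinct), and 2 integers whose partner 50−x falls outside [16,32].
By the pigeonhole principle, treating each of those 10 groups as a pigeonhole, one can pick one integer per group — 10 integers — with no two summing to 50.
The 11th integer lands in an occupied pair, forcing a sum of 50.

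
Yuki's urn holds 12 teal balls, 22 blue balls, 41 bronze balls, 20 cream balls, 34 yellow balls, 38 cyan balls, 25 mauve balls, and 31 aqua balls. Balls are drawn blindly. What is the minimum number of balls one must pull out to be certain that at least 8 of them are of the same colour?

An adversary could hand out at most 7 balls per colour: 7 + 7 + 7 + 7 + 7 + 7 + 7 + 7 = 56 balls and still no colour has 8.
By pigeonhole, one more ball lands in a colour already at 7, so 57 draws are enough and 56 are not.

57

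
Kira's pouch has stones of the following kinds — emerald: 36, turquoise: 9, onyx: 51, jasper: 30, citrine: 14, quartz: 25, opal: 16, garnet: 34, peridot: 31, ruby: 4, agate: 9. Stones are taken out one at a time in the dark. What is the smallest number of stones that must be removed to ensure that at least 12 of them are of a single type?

The 11 types are the holes; the stones drawn are the pigeons.
To avoid 12 of any one type, the worst case takes at most 11 of each type, or every stone of a type that has fewer than 11.
That gives 11 + 9 + 11 + 11 + 11 + 11 + 11 + 11 + 11 + 4 + 9 = 110 stones with no type reaching 12.
The next stone forces some type to 12, so 110 + 1 = 111.

111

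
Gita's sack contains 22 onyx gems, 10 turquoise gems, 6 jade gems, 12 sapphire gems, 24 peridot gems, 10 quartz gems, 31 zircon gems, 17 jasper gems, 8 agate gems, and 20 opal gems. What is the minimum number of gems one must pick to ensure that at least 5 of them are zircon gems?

In the worst case for collecting zircon gems, every non-zircon gem comes out first.
There are 22 + 10 + 6 + 12 + 24 + 10 + 17 + 8 + 20 = 129 non-zircon gems altogether.
After those, each further gem must be zircon, so 129 + 5 = 134 draws guarantee 5 zircon gems.

134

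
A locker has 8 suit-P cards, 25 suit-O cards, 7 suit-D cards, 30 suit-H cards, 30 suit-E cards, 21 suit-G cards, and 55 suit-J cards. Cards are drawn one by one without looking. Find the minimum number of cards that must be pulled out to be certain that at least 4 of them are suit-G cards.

In the worst case for collecting suit-G cards, every non-suit-G card comes out first.
There are 8 + 25 + 7 + 30 + 30 + 55 = 155 non-suit-G cards altogether.
After those, each further card must be suit-G, so 155 + 4 = 159 draws guarantee 4 suit-G cards.

159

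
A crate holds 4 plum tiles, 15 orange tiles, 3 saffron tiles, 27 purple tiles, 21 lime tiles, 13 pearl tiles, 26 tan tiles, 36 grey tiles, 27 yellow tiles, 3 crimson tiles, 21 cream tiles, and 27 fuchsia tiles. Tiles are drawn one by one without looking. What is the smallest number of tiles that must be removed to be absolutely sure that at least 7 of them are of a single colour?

65

Pigeonhole: the 12 colours are the holes; the tiles drawn are the pigeons.
To avoid 7 of any one colour, the worst case takes at most 6 of each colour, or every tile of a colour that has fewer than 6.
That gives 4 + 6 + 3 + 6 + 6 + 6 + 6 + 6 + 6 + 3 + 6 + 6 = 64 tiles with no colour reaching 7.
The next tile forces some colour to 7, so 64 + 1 = 65.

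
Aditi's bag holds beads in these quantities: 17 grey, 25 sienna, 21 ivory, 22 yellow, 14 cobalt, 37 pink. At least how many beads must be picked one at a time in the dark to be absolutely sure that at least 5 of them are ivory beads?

In the worst case for collecting ivory beads, every non-ivory bead comes out first.
There are 17 + 25 + 22 + 14 + 37 = 115 non-ivory beads altogether.
After those, each further bead must be ivory, so 115 + 5 = 120 draws guarantee 5 ivory beads.

120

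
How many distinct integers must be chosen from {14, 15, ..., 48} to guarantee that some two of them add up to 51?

24

Two chosen integers sum to 51 exactly when both halves of some pair {x, 51−x} with 14 ≤ x ≤ 51−x ≤ 37 are chosen — 12 such pairs.
The remaining 11 elements (those with no distinct partner in range) can never complete a 51-sum, so the worst case takes all of them and one from each pair: 11 + 12 = 23.
By pigeonhole, the 24th integer has to be the second member of some pair, so 23 + 1 = 24.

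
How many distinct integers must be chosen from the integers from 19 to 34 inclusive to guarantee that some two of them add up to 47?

12

Group the elements by complementary pair {x, 47−x}: {19,28}, {20,27}, {21,26}, …, giving 5 two-element pairs and 6 integers whose partner 47−x falls outside [19,34].
Treating each of those 11 groups as a pigeonhole, one can pick one integer per group — 11 integers — with no two summing to 47.
The 12th integer lands in an occupied pair, forcing a sum of 47.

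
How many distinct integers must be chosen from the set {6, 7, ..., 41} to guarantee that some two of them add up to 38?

Two chosen integers sum to 38 exactly when both halves of some pair {x, 38−x} with 6 ≤ x ≤ 38−x ≤ 32 are chosen — 13 such pairs.
The remaining 10 elements (those with no distinct partner in range) can never complete a 38-sum, so the worst case takes all of them and one from each pair: 10 + 13 = 23.
By pigeonhole, the 24th integer has to be the second member of some pair, so 23 + 1 = 24.

24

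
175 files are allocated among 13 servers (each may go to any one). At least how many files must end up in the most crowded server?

Pigeonhole: the 13 servers are the holes and the 175 files are the pigeons.
If every server held at most 13 files, the total would be at most 13 × 13 = 169, which is less than 175.
So some server holds at least ⌈175/13⌉ = 14 files.

14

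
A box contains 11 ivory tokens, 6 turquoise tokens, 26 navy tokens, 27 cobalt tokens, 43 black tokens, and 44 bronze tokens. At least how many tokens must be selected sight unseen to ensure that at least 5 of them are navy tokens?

136

In the worst case for collecting navy tokens, every non-navy token comes out first.
There are 11 + 6 + 27 + 43 + 44 = 131 non-navy tokens altogether.
After those, each further token must be navy, so 131 + 5 = 136 draws guarantee 5 navy tokens.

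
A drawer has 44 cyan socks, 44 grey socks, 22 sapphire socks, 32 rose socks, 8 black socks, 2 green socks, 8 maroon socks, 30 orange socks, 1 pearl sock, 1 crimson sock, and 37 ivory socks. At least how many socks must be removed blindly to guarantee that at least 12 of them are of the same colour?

87

Pigeonhole: put each drawn sock into a box by colour. The largest draw with every box below 12 takes min(count, 11) from each colour; colours with fewer than 11 contribute all they have.
Σ min(cᵢ, 11) = 11 + 11 + 11 + 11 + 8 + 2 + 8 + 11 + 1 + 1 + 11 = 86.
Draw number 86 + 1 = 87 must push one box to 12.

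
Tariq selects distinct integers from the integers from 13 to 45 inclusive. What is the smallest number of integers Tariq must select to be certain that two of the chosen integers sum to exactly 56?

A set avoiding the sum 56 can contain at most one of each pair {x, 56−x}, plus the 3 elements whose complement lies outside the range or equal to its own complement.
The integers 28, …, 45 (18 of them) are such a set: any two sum to at least 28+29 = 57 > 56.
Any 19th integer completes one of the 15 pairs, so 19 choices force a sum of 56.

19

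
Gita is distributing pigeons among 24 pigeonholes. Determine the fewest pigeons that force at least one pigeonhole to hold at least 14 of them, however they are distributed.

With 312 pigeons one could put exactly 13 in each of the 24 pigeonholes, and no pigeonhole would reach 14.
By the pigeonhole principle, one more pigeon must land in a pigeonhole that already has 13, giving it 14.
So 24 × 13 + 1 = 313 pigeons are required.

313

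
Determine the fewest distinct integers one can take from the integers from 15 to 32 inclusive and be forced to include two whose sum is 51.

12

Two chosen integers sum to 51 exactly when both halves of some pair {x, 51−x} with 19 ≤ x ≤ 51−x ≤ 32 are chosen — 7 such pairs.
The remaining 4 elements (those with no distinct partner in range) can never complete a 51-sum, so the worst case takes all of them and one from each pair: 4 + 7 = 11.
By pigeonhole, the 12th integer has to be the second member of some pair, so 11 + 1 = 12.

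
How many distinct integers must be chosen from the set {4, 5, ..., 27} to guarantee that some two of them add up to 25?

16

Two chosen integers sum to 25 exactly when both halves of some pair {x, 25−x} with 4 ≤ x ≤ 25−x ≤ 21 are chosen — 9 such pairs.
The remaining 6 elements (those with no distinct partner in range) can never complete a 25-sum, so the worst case takes all of them and one from each pair: 6 + 9 = 15.
By pigeonhole, the 16th integer has to be the second member of some pair, so 15 + 1 = 16.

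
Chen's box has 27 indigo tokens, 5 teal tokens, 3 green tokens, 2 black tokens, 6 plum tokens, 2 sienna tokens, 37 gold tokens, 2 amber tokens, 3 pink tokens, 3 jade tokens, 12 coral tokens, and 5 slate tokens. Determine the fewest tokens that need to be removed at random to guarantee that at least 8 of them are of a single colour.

53

Pigeonhole: put each drawn token into a box by colour. The largest draw with every box below 8 takes min(count, 7) from each colour; colours with fewer than 7 contribute all they have.
Σ min(cᵢ, 7) = 7 + 5 + 3 + 2 + 6 + 2 + 7 + 2 + 3 + 3 + 7 + 5 = 52.
Draw number 52 + 1 = 53 must push one box to 8.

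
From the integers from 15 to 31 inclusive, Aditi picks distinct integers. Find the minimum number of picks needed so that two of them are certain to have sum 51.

12

Group the elements by complementary pair {x, 51−x}: {20,31}, {21,30}, {22,29}, …, giving 6 two-element pairs and 5 integers whose partner 51−x falls outside [15,31].
Treating each of those 11 groups as a pigeonhole, one can pick one integer per group — 11 integers — with no two summing to 51.
The 12th integer lands in an occupied pair, forcing a sum of 51.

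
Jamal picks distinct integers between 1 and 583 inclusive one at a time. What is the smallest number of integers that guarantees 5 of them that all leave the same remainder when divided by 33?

By pigeonhole, the 33 residue classes mod 33 are the pigeonholes.
With 132 integers one could put 4 in each residue class and have no class reach 5.
The 133rd integer pushes some class to 5, so 33·4 + 1 = 133.

133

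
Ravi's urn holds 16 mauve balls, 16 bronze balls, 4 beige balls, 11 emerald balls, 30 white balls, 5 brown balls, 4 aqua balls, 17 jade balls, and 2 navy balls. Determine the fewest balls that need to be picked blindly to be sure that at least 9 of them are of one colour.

56

The 9 colours are the holes; the balls drawn are the pigeons.
To avoid 9 of any one colour, the worst case takes at most 8 of each colour, or every ball of a colour that has fewer than 8.
That gives 8 + 8 + 4 + 8 + 8 + 5 + 4 + 8 + 2 = 55 balls with no colour reaching 9.
The next ball forces some colour to 9, so 55 + 1 = 56.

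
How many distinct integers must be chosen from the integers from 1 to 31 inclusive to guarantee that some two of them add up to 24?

Two chosen integers sum to 24 exactly when both halves of some pair {x, 24−x} with 1 ≤ x ≤ 24−x ≤ 23 are chosen — 11 such pairs.
The remaining 9 elements (those with no distinct partner in range) can never complete a 24-sum, so the worst case takes all of them and one from each pair: 9 + 11 = 20.
The 21st integer has to be the second member of some pair, so 20 + 1 = 21.

21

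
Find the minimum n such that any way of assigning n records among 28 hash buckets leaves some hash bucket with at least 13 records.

337

With 336 records one could put exactly 12 in each of the 28 hash buckets, and no hash bucket would reach 13.
By the pigeonhole principle, one more record must land in a hash bucket that already has 12, giving it 13.
So 28 × 12 + 1 = 337 records are required.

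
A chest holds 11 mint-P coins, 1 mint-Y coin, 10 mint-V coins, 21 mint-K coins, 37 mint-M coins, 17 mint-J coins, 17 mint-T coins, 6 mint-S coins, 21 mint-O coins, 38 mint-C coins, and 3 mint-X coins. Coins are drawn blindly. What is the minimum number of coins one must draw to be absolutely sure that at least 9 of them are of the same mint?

75

An adversary could hand out at most 8 coins per mint (mint-Y, mint-S, mint-X run out sooner): 8 + 1 + 8 + 8 + 8 + 8 + 8 + 6 + 8 + 8 + 3 = 74 coins and still no mint has 9.
By the pigeonhole principle, one more coin lands in a mint already at 8, so 75 draws are enough and 74 are not.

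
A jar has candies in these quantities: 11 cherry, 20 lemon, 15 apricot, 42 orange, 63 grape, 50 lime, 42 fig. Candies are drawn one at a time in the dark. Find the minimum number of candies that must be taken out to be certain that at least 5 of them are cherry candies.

237

In the worst case for collecting cherry candies, every non-cherry candy comes out first.
There are 20 + 15 + 42 + 63 + 50 + 42 = 232 non-cherry candies altogether.
After those, each further candy must be cherry, so 232 + 5 = 237 draws guarantee 5 cherry candies.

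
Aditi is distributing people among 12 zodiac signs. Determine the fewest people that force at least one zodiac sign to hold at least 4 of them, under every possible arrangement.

With 36 people one could put exactly 3 in each of the 12 zodiac signs, and no zodiac sign would reach 4.
One more person must land in a zodiac sign that already has 3, giving it 4.
So 12 × 3 + 1 = 37 people are required.

37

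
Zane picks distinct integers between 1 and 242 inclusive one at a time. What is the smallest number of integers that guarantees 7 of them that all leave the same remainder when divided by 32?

193

The 32 residue classes mod 32 are the pigeonholes.
With 192 integers one could put 6 in each residue class and have no class reach 7.
The 193rd integer pushes some class to 7, so 32·6 + 1 = 193.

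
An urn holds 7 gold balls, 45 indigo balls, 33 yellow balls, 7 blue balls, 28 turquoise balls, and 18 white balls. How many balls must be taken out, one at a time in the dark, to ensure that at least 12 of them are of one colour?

Put each drawn ball into a box by colour. The largest draw with every box below 12 takes min(count, 11) from each colour; colours with fewer than 11 contribute all they have.
Σ min(cᵢ, 11) = 7 + 11 + 11 + 7 + 11 + 11 = 58.
Draw number 58 + 1 = 59 must push one box to 12.

59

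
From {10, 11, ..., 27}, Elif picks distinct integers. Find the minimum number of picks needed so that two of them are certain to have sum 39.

Group the elements by complementary pair {x, 39−x}: {12,27}, {13,26}, {14,25}, …, giving 8 two-element pairs and 2 integers whose partner 39−x falls outside [10,27].
By pigeonhole, treating each of those 10 groups as a pigeonhole, one can pick one integer per group — 10 integers — with no two summing to 39.
The 11th integer lands in an occupied pair, forcing a sum of 39.

11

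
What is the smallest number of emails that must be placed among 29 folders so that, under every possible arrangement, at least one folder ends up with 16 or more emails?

436

With 435 emails one could put exactly 15 in each of the 29 folders, and no folder would reach 16.
One more email must land in a folder that already has 15, giving it 16.
So 29 × 15 + 1 = 436 emails are required.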